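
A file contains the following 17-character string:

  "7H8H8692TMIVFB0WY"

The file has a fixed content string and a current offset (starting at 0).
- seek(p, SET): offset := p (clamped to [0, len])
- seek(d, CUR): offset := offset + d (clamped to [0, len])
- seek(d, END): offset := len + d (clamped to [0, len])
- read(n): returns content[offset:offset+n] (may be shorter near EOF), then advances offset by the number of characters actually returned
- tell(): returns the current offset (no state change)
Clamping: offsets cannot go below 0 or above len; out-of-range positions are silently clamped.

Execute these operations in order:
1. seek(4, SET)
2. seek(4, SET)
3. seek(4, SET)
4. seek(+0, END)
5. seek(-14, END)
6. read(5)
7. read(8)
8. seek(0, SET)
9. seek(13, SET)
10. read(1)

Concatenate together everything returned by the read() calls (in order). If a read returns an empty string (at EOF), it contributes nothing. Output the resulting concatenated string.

After 1 (seek(4, SET)): offset=4
After 2 (seek(4, SET)): offset=4
After 3 (seek(4, SET)): offset=4
After 4 (seek(+0, END)): offset=17
After 5 (seek(-14, END)): offset=3
After 6 (read(5)): returned 'H8692', offset=8
After 7 (read(8)): returned 'TMIVFB0W', offset=16
After 8 (seek(0, SET)): offset=0
After 9 (seek(13, SET)): offset=13
After 10 (read(1)): returned 'B', offset=14

Answer: H8692TMIVFB0WB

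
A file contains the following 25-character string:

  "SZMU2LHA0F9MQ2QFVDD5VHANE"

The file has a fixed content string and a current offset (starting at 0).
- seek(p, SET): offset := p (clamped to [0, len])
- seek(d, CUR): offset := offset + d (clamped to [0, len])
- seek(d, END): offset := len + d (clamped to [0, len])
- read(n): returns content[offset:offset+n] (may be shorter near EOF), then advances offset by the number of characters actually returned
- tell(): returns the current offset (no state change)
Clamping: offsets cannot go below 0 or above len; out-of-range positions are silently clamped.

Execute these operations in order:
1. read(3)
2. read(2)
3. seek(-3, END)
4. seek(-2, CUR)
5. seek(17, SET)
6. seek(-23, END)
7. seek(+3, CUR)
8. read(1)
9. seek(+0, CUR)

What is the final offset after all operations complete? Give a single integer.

Answer: 6

Derivation:
After 1 (read(3)): returned 'SZM', offset=3
After 2 (read(2)): returned 'U2', offset=5
After 3 (seek(-3, END)): offset=22
After 4 (seek(-2, CUR)): offset=20
After 5 (seek(17, SET)): offset=17
After 6 (seek(-23, END)): offset=2
After 7 (seek(+3, CUR)): offset=5
After 8 (read(1)): returned 'L', offset=6
After 9 (seek(+0, CUR)): offset=6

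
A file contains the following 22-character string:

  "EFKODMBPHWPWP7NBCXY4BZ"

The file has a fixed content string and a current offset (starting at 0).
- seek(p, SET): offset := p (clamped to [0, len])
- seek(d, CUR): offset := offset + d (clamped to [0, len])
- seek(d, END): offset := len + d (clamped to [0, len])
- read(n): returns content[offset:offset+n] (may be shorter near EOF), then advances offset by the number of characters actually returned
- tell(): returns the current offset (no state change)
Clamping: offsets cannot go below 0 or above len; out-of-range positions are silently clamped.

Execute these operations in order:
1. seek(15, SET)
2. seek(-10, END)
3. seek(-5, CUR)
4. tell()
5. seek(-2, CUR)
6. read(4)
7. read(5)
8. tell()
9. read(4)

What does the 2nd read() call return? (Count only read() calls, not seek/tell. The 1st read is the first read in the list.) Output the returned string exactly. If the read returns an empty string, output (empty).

After 1 (seek(15, SET)): offset=15
After 2 (seek(-10, END)): offset=12
After 3 (seek(-5, CUR)): offset=7
After 4 (tell()): offset=7
After 5 (seek(-2, CUR)): offset=5
After 6 (read(4)): returned 'MBPH', offset=9
After 7 (read(5)): returned 'WPWP7', offset=14
After 8 (tell()): offset=14
After 9 (read(4)): returned 'NBCX', offset=18

Answer: WPWP7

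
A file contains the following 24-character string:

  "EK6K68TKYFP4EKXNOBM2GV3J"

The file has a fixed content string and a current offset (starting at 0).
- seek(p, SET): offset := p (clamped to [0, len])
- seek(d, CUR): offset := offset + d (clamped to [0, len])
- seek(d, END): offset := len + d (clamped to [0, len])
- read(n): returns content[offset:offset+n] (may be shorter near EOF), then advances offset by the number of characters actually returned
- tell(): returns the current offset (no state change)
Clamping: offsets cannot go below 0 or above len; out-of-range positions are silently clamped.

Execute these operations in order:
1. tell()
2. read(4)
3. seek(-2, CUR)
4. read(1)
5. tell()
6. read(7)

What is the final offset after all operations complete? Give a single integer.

After 1 (tell()): offset=0
After 2 (read(4)): returned 'EK6K', offset=4
After 3 (seek(-2, CUR)): offset=2
After 4 (read(1)): returned '6', offset=3
After 5 (tell()): offset=3
After 6 (read(7)): returned 'K68TKYF', offset=10

Answer: 10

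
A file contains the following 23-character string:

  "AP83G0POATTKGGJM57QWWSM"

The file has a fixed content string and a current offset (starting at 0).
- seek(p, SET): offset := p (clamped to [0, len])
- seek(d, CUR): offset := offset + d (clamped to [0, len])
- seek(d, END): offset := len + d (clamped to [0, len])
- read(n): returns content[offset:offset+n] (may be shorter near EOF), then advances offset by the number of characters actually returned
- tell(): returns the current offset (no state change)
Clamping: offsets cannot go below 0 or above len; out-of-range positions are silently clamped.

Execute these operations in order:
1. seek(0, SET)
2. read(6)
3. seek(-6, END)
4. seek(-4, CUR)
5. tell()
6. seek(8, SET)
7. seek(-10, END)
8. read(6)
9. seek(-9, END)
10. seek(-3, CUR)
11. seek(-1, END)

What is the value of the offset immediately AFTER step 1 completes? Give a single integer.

Answer: 0

Derivation:
After 1 (seek(0, SET)): offset=0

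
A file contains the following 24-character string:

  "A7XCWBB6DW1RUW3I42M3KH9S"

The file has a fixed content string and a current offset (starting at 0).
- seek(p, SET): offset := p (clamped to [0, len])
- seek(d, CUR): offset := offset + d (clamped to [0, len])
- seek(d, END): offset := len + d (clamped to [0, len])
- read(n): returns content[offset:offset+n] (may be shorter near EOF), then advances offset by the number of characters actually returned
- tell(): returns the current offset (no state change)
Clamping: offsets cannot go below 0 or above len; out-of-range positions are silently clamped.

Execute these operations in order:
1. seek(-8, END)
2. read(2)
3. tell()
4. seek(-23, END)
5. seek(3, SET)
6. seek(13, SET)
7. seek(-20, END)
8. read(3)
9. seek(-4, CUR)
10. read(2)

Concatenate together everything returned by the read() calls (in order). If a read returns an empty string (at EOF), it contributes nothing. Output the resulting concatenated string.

After 1 (seek(-8, END)): offset=16
After 2 (read(2)): returned '42', offset=18
After 3 (tell()): offset=18
After 4 (seek(-23, END)): offset=1
After 5 (seek(3, SET)): offset=3
After 6 (seek(13, SET)): offset=13
After 7 (seek(-20, END)): offset=4
After 8 (read(3)): returned 'WBB', offset=7
After 9 (seek(-4, CUR)): offset=3
After 10 (read(2)): returned 'CW', offset=5

Answer: 42WBBCW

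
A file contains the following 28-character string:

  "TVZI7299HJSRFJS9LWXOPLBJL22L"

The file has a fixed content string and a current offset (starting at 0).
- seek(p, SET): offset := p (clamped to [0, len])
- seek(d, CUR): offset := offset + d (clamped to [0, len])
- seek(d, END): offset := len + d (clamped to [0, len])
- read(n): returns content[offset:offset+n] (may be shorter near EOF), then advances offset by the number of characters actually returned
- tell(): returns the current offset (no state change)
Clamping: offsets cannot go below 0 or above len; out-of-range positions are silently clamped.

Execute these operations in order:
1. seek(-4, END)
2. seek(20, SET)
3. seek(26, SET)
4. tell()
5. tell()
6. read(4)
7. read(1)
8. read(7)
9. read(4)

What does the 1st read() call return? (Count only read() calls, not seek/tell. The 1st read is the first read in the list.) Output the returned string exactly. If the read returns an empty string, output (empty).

Answer: 2L

Derivation:
After 1 (seek(-4, END)): offset=24
After 2 (seek(20, SET)): offset=20
After 3 (seek(26, SET)): offset=26
After 4 (tell()): offset=26
After 5 (tell()): offset=26
After 6 (read(4)): returned '2L', offset=28
After 7 (read(1)): returned '', offset=28
After 8 (read(7)): returned '', offset=28
After 9 (read(4)): returned '', offset=28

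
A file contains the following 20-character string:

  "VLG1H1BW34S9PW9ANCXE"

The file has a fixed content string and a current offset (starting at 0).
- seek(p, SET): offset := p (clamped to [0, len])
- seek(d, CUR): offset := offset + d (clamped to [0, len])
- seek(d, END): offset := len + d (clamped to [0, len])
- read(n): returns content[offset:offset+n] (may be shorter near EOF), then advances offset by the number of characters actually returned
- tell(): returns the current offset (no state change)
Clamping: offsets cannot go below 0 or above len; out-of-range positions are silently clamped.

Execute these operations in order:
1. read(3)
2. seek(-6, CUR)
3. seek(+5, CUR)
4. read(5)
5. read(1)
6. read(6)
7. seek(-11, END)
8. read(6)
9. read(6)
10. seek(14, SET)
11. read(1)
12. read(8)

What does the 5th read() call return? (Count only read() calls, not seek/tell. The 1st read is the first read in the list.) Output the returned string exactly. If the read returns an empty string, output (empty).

After 1 (read(3)): returned 'VLG', offset=3
After 2 (seek(-6, CUR)): offset=0
After 3 (seek(+5, CUR)): offset=5
After 4 (read(5)): returned '1BW34', offset=10
After 5 (read(1)): returned 'S', offset=11
After 6 (read(6)): returned '9PW9AN', offset=17
After 7 (seek(-11, END)): offset=9
After 8 (read(6)): returned '4S9PW9', offset=15
After 9 (read(6)): returned 'ANCXE', offset=20
After 10 (seek(14, SET)): offset=14
After 11 (read(1)): returned '9', offset=15
After 12 (read(8)): returned 'ANCXE', offset=20

Answer: 4S9PW9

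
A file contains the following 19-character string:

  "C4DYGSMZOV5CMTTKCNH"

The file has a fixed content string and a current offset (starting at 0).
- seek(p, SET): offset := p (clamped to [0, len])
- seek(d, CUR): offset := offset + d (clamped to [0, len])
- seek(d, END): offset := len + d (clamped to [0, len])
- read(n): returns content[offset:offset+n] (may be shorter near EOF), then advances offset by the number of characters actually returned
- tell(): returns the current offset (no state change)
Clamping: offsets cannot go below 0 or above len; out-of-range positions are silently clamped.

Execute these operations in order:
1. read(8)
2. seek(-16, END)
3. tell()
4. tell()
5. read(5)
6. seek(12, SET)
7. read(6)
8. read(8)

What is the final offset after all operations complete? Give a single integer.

Answer: 19

Derivation:
After 1 (read(8)): returned 'C4DYGSMZ', offset=8
After 2 (seek(-16, END)): offset=3
After 3 (tell()): offset=3
After 4 (tell()): offset=3
After 5 (read(5)): returned 'YGSMZ', offset=8
After 6 (seek(12, SET)): offset=12
After 7 (read(6)): returned 'MTTKCN', offset=18
After 8 (read(8)): returned 'H', offset=19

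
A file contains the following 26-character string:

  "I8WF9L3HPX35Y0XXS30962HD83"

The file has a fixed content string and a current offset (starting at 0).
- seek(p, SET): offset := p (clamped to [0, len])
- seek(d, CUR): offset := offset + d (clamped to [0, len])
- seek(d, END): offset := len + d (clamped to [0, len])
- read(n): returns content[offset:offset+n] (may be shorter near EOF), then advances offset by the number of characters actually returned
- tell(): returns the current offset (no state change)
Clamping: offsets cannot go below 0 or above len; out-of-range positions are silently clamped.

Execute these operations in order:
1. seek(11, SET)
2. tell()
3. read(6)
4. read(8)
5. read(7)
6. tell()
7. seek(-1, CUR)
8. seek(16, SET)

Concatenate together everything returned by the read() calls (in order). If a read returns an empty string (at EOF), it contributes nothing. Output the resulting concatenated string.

Answer: 5Y0XXS30962HD83

Derivation:
After 1 (seek(11, SET)): offset=11
After 2 (tell()): offset=11
After 3 (read(6)): returned '5Y0XXS', offset=17
After 4 (read(8)): returned '30962HD8', offset=25
After 5 (read(7)): returned '3', offset=26
After 6 (tell()): offset=26
After 7 (seek(-1, CUR)): offset=25
After 8 (seek(16, SET)): offset=16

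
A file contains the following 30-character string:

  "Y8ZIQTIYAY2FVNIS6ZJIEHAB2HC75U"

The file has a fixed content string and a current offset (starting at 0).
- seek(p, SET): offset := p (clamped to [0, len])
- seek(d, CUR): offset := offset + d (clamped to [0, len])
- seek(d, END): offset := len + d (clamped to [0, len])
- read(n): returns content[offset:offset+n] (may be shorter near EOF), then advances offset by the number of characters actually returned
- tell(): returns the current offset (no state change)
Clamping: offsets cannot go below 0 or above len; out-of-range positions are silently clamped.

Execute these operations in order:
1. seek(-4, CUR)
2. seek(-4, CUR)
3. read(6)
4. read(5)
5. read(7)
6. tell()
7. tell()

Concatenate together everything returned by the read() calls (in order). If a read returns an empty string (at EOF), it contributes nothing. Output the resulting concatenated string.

Answer: Y8ZIQTIYAY2FVNIS6Z

Derivation:
After 1 (seek(-4, CUR)): offset=0
After 2 (seek(-4, CUR)): offset=0
After 3 (read(6)): returned 'Y8ZIQT', offset=6
After 4 (read(5)): returned 'IYAY2', offset=11
After 5 (read(7)): returned 'FVNIS6Z', offset=18
After 6 (tell()): offset=18
After 7 (tell()): offset=18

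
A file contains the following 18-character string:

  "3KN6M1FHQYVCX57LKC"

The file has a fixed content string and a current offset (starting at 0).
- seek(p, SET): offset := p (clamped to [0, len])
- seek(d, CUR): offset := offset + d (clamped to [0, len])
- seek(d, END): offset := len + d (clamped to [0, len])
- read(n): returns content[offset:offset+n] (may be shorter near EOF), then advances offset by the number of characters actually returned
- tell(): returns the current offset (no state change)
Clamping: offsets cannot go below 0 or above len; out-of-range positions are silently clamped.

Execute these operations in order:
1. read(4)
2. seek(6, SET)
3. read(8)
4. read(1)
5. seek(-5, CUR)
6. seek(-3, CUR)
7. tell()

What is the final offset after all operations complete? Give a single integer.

Answer: 7

Derivation:
After 1 (read(4)): returned '3KN6', offset=4
After 2 (seek(6, SET)): offset=6
After 3 (read(8)): returned 'FHQYVCX5', offset=14
After 4 (read(1)): returned '7', offset=15
After 5 (seek(-5, CUR)): offset=10
After 6 (seek(-3, CUR)): offset=7
After 7 (tell()): offset=7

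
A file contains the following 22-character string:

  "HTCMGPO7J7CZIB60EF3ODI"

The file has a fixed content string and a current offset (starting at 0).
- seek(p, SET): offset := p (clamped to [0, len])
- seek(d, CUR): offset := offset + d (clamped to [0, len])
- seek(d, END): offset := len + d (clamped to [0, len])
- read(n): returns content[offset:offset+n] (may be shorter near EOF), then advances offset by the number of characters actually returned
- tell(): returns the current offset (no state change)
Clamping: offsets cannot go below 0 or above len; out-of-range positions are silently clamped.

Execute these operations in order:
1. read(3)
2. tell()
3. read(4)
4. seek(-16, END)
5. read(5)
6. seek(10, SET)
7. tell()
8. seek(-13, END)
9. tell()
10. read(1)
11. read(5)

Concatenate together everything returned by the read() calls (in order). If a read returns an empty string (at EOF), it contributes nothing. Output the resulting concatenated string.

After 1 (read(3)): returned 'HTC', offset=3
After 2 (tell()): offset=3
After 3 (read(4)): returned 'MGPO', offset=7
After 4 (seek(-16, END)): offset=6
After 5 (read(5)): returned 'O7J7C', offset=11
After 6 (seek(10, SET)): offset=10
After 7 (tell()): offset=10
After 8 (seek(-13, END)): offset=9
After 9 (tell()): offset=9
After 10 (read(1)): returned '7', offset=10
After 11 (read(5)): returned 'CZIB6', offset=15

Answer: HTCMGPOO7J7C7CZIB6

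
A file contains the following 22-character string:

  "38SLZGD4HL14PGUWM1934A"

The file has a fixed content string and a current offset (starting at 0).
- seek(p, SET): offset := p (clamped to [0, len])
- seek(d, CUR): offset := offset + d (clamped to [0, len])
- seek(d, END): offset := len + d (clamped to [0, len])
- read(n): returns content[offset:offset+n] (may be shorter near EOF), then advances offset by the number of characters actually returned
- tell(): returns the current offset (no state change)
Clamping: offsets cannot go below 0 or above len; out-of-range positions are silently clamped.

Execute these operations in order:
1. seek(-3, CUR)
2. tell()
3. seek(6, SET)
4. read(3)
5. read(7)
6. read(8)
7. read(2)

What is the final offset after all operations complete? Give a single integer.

After 1 (seek(-3, CUR)): offset=0
After 2 (tell()): offset=0
After 3 (seek(6, SET)): offset=6
After 4 (read(3)): returned 'D4H', offset=9
After 5 (read(7)): returned 'L14PGUW', offset=16
After 6 (read(8)): returned 'M1934A', offset=22
After 7 (read(2)): returned '', offset=22

Answer: 22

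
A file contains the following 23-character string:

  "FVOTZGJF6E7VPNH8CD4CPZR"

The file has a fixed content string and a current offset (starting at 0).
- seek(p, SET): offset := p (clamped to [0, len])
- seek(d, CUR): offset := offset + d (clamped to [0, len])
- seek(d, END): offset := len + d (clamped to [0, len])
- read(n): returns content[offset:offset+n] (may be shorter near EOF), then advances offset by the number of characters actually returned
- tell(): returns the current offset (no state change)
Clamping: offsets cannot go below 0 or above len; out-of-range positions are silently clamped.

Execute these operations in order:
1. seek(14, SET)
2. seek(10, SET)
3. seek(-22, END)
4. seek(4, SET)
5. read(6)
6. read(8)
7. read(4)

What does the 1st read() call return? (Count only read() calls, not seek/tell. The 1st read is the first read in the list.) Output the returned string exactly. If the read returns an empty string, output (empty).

Answer: ZGJF6E

Derivation:
After 1 (seek(14, SET)): offset=14
After 2 (seek(10, SET)): offset=10
After 3 (seek(-22, END)): offset=1
After 4 (seek(4, SET)): offset=4
After 5 (read(6)): returned 'ZGJF6E', offset=10
After 6 (read(8)): returned '7VPNH8CD', offset=18
After 7 (read(4)): returned '4CPZ', offset=22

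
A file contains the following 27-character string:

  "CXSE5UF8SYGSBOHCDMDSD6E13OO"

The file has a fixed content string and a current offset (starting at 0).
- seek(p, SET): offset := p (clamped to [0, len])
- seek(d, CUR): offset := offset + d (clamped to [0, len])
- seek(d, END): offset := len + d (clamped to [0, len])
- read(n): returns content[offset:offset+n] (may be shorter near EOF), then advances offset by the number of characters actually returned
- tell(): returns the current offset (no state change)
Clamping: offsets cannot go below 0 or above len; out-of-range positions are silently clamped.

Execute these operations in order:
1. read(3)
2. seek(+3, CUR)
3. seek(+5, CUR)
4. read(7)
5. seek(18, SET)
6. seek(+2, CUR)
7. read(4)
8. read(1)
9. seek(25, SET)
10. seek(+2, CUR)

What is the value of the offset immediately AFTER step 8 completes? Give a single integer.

After 1 (read(3)): returned 'CXS', offset=3
After 2 (seek(+3, CUR)): offset=6
After 3 (seek(+5, CUR)): offset=11
After 4 (read(7)): returned 'SBOHCDM', offset=18
After 5 (seek(18, SET)): offset=18
After 6 (seek(+2, CUR)): offset=20
After 7 (read(4)): returned 'D6E1', offset=24
After 8 (read(1)): returned '3', offset=25

Answer: 25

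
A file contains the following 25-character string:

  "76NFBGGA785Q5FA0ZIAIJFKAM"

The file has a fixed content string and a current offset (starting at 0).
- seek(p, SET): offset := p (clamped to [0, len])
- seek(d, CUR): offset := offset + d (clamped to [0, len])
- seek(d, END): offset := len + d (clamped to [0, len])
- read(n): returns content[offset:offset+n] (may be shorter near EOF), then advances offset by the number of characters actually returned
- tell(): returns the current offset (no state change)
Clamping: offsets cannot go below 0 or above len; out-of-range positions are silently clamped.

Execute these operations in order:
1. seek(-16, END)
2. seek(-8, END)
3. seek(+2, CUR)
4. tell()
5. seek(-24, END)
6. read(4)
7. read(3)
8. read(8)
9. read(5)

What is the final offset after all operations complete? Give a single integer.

Answer: 21

Derivation:
After 1 (seek(-16, END)): offset=9
After 2 (seek(-8, END)): offset=17
After 3 (seek(+2, CUR)): offset=19
After 4 (tell()): offset=19
After 5 (seek(-24, END)): offset=1
After 6 (read(4)): returned '6NFB', offset=5
After 7 (read(3)): returned 'GGA', offset=8
After 8 (read(8)): returned '785Q5FA0', offset=16
After 9 (read(5)): returned 'ZIAIJ', offset=21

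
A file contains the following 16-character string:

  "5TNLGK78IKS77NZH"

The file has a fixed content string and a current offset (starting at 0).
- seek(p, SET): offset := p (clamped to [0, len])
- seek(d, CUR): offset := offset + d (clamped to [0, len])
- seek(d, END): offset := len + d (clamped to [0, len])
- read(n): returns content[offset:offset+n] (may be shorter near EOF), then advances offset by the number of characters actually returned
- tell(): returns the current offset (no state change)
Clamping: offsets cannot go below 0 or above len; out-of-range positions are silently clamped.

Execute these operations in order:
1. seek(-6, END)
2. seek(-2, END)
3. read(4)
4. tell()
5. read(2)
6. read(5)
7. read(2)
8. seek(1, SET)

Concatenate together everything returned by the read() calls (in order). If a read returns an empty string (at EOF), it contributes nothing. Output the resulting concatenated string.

After 1 (seek(-6, END)): offset=10
After 2 (seek(-2, END)): offset=14
After 3 (read(4)): returned 'ZH', offset=16
After 4 (tell()): offset=16
After 5 (read(2)): returned '', offset=16
After 6 (read(5)): returned '', offset=16
After 7 (read(2)): returned '', offset=16
After 8 (seek(1, SET)): offset=1

Answer: ZH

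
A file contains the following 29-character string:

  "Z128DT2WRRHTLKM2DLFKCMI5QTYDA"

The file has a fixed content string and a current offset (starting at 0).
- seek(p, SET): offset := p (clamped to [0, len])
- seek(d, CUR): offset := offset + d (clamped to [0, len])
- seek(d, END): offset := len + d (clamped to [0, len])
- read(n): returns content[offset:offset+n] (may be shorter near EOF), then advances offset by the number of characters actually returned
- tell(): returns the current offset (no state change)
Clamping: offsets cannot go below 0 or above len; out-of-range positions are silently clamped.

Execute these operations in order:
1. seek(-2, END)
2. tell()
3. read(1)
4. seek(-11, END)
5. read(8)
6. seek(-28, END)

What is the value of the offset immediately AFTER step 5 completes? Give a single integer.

After 1 (seek(-2, END)): offset=27
After 2 (tell()): offset=27
After 3 (read(1)): returned 'D', offset=28
After 4 (seek(-11, END)): offset=18
After 5 (read(8)): returned 'FKCMI5QT', offset=26

Answer: 26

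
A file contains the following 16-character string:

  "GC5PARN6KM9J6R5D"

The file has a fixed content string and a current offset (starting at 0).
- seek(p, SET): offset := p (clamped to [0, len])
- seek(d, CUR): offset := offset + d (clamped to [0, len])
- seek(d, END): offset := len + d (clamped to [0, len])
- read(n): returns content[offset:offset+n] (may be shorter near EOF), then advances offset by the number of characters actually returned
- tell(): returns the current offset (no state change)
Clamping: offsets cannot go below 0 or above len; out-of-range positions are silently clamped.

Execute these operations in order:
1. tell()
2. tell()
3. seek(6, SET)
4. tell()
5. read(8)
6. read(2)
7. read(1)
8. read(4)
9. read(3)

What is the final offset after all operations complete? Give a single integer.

Answer: 16

Derivation:
After 1 (tell()): offset=0
After 2 (tell()): offset=0
After 3 (seek(6, SET)): offset=6
After 4 (tell()): offset=6
After 5 (read(8)): returned 'N6KM9J6R', offset=14
After 6 (read(2)): returned '5D', offset=16
After 7 (read(1)): returned '', offset=16
After 8 (read(4)): returned '', offset=16
After 9 (read(3)): returned '', offset=16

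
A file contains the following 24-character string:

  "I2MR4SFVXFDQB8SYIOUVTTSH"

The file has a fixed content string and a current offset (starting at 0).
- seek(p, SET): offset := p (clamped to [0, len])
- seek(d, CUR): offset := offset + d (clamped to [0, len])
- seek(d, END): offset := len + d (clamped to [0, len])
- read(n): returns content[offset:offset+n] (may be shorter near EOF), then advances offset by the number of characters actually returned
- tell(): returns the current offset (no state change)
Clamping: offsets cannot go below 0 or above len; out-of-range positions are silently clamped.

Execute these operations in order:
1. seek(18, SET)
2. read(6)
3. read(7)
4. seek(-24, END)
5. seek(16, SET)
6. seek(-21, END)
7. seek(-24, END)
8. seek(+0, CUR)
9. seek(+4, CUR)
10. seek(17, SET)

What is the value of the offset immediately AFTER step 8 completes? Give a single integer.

After 1 (seek(18, SET)): offset=18
After 2 (read(6)): returned 'UVTTSH', offset=24
After 3 (read(7)): returned '', offset=24
After 4 (seek(-24, END)): offset=0
After 5 (seek(16, SET)): offset=16
After 6 (seek(-21, END)): offset=3
After 7 (seek(-24, END)): offset=0
After 8 (seek(+0, CUR)): offset=0

Answer: 0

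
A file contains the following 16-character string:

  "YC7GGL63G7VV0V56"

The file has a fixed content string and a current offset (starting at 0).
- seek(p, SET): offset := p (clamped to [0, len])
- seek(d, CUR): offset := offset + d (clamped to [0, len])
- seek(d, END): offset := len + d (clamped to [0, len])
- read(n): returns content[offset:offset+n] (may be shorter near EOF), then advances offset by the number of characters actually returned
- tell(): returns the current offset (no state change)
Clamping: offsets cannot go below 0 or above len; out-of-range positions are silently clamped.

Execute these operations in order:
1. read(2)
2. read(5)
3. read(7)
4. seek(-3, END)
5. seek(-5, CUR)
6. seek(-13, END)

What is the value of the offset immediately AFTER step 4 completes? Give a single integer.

Answer: 13

Derivation:
After 1 (read(2)): returned 'YC', offset=2
After 2 (read(5)): returned '7GGL6', offset=7
After 3 (read(7)): returned '3G7VV0V', offset=14
After 4 (seek(-3, END)): offset=13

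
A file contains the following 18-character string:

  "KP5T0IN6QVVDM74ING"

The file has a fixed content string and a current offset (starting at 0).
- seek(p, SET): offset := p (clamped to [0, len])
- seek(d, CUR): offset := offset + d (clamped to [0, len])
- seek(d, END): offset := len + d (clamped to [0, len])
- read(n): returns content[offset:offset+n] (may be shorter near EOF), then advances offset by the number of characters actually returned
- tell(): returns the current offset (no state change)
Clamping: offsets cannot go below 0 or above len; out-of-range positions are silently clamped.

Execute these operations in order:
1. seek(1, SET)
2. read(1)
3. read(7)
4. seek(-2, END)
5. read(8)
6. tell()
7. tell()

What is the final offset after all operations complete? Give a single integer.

After 1 (seek(1, SET)): offset=1
After 2 (read(1)): returned 'P', offset=2
After 3 (read(7)): returned '5T0IN6Q', offset=9
After 4 (seek(-2, END)): offset=16
After 5 (read(8)): returned 'NG', offset=18
After 6 (tell()): offset=18
After 7 (tell()): offset=18

Answer: 18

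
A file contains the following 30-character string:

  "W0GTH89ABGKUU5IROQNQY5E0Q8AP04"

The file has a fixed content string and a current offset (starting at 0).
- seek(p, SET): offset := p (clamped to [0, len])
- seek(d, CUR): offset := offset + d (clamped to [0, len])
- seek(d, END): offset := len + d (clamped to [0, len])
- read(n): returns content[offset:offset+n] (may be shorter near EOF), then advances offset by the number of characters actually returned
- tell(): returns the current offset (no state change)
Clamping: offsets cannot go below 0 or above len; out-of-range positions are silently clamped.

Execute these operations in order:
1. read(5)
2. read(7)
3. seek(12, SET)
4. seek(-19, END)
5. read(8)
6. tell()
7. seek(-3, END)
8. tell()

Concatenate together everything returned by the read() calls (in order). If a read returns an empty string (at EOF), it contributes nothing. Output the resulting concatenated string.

Answer: W0GTH89ABGKUUU5IROQN

Derivation:
After 1 (read(5)): returned 'W0GTH', offset=5
After 2 (read(7)): returned '89ABGKU', offset=12
After 3 (seek(12, SET)): offset=12
After 4 (seek(-19, END)): offset=11
After 5 (read(8)): returned 'UU5IROQN', offset=19
After 6 (tell()): offset=19
After 7 (seek(-3, END)): offset=27
After 8 (tell()): offset=27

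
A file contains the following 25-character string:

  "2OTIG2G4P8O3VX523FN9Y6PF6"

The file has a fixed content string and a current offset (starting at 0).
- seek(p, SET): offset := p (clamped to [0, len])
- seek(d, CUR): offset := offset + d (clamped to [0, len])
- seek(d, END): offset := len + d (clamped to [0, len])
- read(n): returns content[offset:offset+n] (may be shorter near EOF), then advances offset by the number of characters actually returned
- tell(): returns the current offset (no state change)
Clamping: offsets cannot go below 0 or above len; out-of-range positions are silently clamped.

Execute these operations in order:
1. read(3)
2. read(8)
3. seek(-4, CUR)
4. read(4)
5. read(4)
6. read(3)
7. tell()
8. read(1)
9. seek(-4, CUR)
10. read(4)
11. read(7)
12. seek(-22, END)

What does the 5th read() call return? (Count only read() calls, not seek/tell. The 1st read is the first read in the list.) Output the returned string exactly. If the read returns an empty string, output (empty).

After 1 (read(3)): returned '2OT', offset=3
After 2 (read(8)): returned 'IG2G4P8O', offset=11
After 3 (seek(-4, CUR)): offset=7
After 4 (read(4)): returned '4P8O', offset=11
After 5 (read(4)): returned '3VX5', offset=15
After 6 (read(3)): returned '23F', offset=18
After 7 (tell()): offset=18
After 8 (read(1)): returned 'N', offset=19
After 9 (seek(-4, CUR)): offset=15
After 10 (read(4)): returned '23FN', offset=19
After 11 (read(7)): returned '9Y6PF6', offset=25
After 12 (seek(-22, END)): offset=3

Answer: 23F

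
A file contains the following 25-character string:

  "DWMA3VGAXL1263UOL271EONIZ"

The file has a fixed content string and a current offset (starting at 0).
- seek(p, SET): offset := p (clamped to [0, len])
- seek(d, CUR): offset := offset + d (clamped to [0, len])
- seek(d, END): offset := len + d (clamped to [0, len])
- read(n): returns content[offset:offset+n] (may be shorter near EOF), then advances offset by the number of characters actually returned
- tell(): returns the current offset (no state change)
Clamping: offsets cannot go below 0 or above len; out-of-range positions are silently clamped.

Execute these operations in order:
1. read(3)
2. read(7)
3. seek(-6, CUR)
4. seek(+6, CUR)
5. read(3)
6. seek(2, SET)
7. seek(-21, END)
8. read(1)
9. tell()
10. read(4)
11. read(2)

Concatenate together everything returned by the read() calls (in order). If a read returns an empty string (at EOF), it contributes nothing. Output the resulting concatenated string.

After 1 (read(3)): returned 'DWM', offset=3
After 2 (read(7)): returned 'A3VGAXL', offset=10
After 3 (seek(-6, CUR)): offset=4
After 4 (seek(+6, CUR)): offset=10
After 5 (read(3)): returned '126', offset=13
After 6 (seek(2, SET)): offset=2
After 7 (seek(-21, END)): offset=4
After 8 (read(1)): returned '3', offset=5
After 9 (tell()): offset=5
After 10 (read(4)): returned 'VGAX', offset=9
After 11 (read(2)): returned 'L1', offset=11

Answer: DWMA3VGAXL1263VGAXL1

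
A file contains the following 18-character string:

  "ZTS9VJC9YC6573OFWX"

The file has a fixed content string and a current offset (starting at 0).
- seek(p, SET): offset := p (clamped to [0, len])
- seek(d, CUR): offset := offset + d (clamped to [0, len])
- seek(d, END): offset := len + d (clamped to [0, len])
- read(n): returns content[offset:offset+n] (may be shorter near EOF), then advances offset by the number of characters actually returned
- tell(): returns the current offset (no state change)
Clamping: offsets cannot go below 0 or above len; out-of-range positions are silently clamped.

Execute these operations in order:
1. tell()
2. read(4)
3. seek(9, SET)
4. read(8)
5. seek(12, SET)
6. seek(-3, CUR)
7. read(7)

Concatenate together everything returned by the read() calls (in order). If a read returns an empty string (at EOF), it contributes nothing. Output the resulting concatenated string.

Answer: ZTS9C6573OFWC6573OF

Derivation:
After 1 (tell()): offset=0
After 2 (read(4)): returned 'ZTS9', offset=4
After 3 (seek(9, SET)): offset=9
After 4 (read(8)): returned 'C6573OFW', offset=17
After 5 (seek(12, SET)): offset=12
After 6 (seek(-3, CUR)): offset=9
After 7 (read(7)): returned 'C6573OF', offset=16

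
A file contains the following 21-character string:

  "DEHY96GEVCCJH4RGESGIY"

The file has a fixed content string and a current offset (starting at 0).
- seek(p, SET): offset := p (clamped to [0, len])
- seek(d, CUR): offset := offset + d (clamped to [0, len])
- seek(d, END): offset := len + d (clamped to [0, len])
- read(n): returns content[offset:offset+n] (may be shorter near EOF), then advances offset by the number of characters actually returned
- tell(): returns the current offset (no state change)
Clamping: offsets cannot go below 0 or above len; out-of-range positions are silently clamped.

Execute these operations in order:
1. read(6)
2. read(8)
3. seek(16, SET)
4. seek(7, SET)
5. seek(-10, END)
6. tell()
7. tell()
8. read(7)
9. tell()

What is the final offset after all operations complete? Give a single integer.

After 1 (read(6)): returned 'DEHY96', offset=6
After 2 (read(8)): returned 'GEVCCJH4', offset=14
After 3 (seek(16, SET)): offset=16
After 4 (seek(7, SET)): offset=7
After 5 (seek(-10, END)): offset=11
After 6 (tell()): offset=11
After 7 (tell()): offset=11
After 8 (read(7)): returned 'JH4RGES', offset=18
After 9 (tell()): offset=18

Answer: 18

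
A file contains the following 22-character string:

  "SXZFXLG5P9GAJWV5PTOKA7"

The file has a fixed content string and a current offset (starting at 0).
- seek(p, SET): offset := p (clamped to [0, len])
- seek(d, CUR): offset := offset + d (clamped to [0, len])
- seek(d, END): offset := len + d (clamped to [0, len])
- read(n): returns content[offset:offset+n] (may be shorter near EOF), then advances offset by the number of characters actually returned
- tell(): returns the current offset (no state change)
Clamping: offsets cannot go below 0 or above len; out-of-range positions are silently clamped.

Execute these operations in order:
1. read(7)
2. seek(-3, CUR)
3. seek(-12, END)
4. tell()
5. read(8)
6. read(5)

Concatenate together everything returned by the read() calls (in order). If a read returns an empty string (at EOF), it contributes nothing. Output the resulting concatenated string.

After 1 (read(7)): returned 'SXZFXLG', offset=7
After 2 (seek(-3, CUR)): offset=4
After 3 (seek(-12, END)): offset=10
After 4 (tell()): offset=10
After 5 (read(8)): returned 'GAJWV5PT', offset=18
After 6 (read(5)): returned 'OKA7', offset=22

Answer: SXZFXLGGAJWV5PTOKA7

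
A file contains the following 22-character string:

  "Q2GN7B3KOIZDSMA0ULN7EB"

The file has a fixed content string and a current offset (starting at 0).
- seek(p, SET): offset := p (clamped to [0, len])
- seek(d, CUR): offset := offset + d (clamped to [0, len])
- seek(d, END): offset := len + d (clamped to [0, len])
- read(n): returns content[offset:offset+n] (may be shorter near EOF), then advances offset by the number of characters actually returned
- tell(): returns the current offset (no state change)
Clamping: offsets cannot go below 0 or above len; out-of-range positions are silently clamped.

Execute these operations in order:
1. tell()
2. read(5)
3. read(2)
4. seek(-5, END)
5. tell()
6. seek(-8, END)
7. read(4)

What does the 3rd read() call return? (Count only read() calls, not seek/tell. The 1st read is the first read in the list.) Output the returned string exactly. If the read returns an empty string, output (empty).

Answer: A0UL

Derivation:
After 1 (tell()): offset=0
After 2 (read(5)): returned 'Q2GN7', offset=5
After 3 (read(2)): returned 'B3', offset=7
After 4 (seek(-5, END)): offset=17
After 5 (tell()): offset=17
After 6 (seek(-8, END)): offset=14
After 7 (read(4)): returned 'A0UL', offset=18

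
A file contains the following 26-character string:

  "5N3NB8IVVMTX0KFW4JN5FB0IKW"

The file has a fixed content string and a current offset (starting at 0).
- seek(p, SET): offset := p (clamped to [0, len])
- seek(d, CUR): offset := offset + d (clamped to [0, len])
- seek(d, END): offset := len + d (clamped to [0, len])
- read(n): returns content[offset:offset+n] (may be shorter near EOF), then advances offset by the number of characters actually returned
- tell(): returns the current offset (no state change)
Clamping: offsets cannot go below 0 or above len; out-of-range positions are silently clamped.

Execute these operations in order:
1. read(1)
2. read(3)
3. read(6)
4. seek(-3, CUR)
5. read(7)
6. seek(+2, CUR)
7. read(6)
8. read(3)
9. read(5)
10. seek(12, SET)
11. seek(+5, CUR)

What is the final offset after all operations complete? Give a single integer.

After 1 (read(1)): returned '5', offset=1
After 2 (read(3)): returned 'N3N', offset=4
After 3 (read(6)): returned 'B8IVVM', offset=10
After 4 (seek(-3, CUR)): offset=7
After 5 (read(7)): returned 'VVMTX0K', offset=14
After 6 (seek(+2, CUR)): offset=16
After 7 (read(6)): returned '4JN5FB', offset=22
After 8 (read(3)): returned '0IK', offset=25
After 9 (read(5)): returned 'W', offset=26
After 10 (seek(12, SET)): offset=12
After 11 (seek(+5, CUR)): offset=17

Answer: 17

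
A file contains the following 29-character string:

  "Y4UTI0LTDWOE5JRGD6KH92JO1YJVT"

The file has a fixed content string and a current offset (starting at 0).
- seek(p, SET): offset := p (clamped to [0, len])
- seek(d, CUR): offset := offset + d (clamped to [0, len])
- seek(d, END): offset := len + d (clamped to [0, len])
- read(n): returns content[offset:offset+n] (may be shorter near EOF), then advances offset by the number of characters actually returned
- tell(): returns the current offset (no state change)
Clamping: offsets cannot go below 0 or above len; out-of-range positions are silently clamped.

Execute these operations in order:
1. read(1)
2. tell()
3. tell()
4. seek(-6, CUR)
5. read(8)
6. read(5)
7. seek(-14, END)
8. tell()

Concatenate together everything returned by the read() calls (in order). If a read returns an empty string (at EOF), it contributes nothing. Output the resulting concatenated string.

Answer: YY4UTI0LTDWOE5

Derivation:
After 1 (read(1)): returned 'Y', offset=1
After 2 (tell()): offset=1
After 3 (tell()): offset=1
After 4 (seek(-6, CUR)): offset=0
After 5 (read(8)): returned 'Y4UTI0LT', offset=8
After 6 (read(5)): returned 'DWOE5', offset=13
After 7 (seek(-14, END)): offset=15
After 8 (tell()): offset=15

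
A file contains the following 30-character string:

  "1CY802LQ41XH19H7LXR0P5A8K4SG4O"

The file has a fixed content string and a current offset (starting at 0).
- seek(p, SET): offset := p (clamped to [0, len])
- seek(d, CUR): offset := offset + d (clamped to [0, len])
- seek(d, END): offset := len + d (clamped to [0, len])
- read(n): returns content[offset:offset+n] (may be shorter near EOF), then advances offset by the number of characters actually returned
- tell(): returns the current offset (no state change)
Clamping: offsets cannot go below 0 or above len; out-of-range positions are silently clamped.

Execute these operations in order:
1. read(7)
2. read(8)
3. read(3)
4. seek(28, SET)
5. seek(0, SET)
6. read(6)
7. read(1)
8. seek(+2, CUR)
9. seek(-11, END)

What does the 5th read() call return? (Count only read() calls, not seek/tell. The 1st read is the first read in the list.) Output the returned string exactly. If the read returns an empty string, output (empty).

After 1 (read(7)): returned '1CY802L', offset=7
After 2 (read(8)): returned 'Q41XH19H', offset=15
After 3 (read(3)): returned '7LX', offset=18
After 4 (seek(28, SET)): offset=28
After 5 (seek(0, SET)): offset=0
After 6 (read(6)): returned '1CY802', offset=6
After 7 (read(1)): returned 'L', offset=7
After 8 (seek(+2, CUR)): offset=9
After 9 (seek(-11, END)): offset=19

Answer: L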